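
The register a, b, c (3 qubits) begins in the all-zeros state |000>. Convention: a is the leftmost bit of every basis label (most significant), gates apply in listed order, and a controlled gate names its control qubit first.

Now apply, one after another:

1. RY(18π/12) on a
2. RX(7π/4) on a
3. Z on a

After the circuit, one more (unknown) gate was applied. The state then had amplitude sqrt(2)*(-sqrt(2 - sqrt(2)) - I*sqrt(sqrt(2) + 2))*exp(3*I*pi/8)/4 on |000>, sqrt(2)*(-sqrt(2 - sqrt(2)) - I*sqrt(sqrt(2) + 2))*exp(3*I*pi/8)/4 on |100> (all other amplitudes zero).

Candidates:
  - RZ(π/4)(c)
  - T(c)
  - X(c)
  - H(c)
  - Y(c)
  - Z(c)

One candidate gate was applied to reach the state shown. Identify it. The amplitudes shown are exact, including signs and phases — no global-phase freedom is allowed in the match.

The unique candidate consistent with the amplitudes is RZ(π/4)(c).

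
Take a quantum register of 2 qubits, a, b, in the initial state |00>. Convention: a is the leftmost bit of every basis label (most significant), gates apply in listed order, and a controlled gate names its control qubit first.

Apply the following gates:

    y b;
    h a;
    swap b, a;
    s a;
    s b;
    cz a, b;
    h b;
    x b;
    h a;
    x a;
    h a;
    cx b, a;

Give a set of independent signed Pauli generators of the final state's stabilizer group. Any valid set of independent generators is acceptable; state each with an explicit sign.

The final state is stabilized by the group generated by -XY, -ZZ; other independent generating sets are equally valid.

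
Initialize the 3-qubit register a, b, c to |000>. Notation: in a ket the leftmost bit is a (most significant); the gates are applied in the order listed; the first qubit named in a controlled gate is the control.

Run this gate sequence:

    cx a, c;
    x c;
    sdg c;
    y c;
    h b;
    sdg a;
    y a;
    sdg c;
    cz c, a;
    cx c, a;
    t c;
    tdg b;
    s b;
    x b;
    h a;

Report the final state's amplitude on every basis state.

After the circuit, the state carries amplitude -exp(3*I*pi/4)/2 on |000>, 0 on |001>, -I/2 on |010>, 0 on |011>, exp(3*I*pi/4)/2 on |100>, 0 on |101>, I/2 on |110>, 0 on |111>.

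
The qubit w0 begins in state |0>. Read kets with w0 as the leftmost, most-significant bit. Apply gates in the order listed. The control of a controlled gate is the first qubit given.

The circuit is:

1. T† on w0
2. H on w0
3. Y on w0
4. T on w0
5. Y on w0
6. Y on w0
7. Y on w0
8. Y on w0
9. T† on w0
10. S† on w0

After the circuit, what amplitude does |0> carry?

The final state's coefficient on |0> equals -sqrt(2)*I/2. Key observation: steps 4-9 multiply out to the identity, so the circuit reduces to the remaining gates.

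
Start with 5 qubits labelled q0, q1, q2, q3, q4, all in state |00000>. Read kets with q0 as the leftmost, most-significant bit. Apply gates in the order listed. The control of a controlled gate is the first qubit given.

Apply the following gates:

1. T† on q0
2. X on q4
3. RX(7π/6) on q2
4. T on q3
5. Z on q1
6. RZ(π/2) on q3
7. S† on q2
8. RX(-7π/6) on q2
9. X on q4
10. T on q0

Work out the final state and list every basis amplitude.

The final amplitudes are (-2 + sqrt(3) + sqrt(3)*I + 2*I)*exp(3*I*pi/4)/4 on |00000>, (-1 + I)*exp(3*I*pi/4)/4 on |00100>, and 0 on every other basis state.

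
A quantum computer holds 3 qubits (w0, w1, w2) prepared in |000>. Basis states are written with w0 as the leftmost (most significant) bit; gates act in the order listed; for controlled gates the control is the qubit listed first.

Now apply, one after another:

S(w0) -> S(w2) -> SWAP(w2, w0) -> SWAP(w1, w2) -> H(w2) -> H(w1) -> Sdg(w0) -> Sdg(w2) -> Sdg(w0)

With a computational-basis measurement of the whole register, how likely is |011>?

Outcome |011> occurs with probability 1/4.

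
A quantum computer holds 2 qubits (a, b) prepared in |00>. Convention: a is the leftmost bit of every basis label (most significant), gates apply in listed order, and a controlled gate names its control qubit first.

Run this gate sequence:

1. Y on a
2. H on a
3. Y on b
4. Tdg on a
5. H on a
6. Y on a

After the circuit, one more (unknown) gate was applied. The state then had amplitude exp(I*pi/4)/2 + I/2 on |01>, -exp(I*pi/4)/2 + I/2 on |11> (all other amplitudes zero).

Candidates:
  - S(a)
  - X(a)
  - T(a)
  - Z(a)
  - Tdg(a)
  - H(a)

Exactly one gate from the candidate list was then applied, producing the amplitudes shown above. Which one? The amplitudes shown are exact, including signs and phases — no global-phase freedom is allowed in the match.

The unique candidate consistent with the amplitudes is Z(a).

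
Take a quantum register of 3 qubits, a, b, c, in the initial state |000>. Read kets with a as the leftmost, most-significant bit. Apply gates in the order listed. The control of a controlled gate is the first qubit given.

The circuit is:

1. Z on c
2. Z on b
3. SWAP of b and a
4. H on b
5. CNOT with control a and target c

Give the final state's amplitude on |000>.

The final state's coefficient on |000> equals sqrt(2)/2.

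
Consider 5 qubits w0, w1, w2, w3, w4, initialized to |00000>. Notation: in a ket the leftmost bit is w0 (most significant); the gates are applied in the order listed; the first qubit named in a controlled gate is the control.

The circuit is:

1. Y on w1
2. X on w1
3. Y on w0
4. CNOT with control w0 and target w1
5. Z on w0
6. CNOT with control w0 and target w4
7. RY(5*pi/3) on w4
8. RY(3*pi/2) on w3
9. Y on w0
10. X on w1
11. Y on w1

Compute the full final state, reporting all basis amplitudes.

After the circuit, the state carries amplitude sqrt(2)/4 on |01000>, sqrt(6)/4 on |01001>, -sqrt(2)/4 on |01010>, -sqrt(6)/4 on |01011>, and 0 on every other basis state.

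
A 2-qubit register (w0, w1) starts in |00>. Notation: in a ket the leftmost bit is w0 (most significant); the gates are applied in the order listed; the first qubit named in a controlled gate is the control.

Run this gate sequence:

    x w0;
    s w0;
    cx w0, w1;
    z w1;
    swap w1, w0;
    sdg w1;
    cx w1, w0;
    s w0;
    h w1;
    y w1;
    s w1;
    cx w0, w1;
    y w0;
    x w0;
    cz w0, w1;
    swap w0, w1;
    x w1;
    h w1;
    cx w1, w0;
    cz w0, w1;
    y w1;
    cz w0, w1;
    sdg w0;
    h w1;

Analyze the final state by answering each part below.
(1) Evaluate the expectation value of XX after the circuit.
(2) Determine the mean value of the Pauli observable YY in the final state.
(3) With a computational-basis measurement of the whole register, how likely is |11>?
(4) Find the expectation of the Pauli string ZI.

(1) The expectation value of XX is 1.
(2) The observable YY averages to 0.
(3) The probability of measuring |11> is 1/4.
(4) The observable ZI averages to 0.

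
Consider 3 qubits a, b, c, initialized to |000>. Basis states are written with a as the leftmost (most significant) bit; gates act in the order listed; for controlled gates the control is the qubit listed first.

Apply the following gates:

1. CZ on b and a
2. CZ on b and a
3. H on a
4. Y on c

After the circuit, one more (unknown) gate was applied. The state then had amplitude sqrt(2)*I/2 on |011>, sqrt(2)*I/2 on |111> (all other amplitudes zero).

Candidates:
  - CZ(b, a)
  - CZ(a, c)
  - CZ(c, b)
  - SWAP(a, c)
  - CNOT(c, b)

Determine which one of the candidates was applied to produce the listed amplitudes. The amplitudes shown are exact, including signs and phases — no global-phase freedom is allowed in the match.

It was CNOT(c, b) that produced the state shown. Key observation: gates 1-2 undo each other exactly, leaving only the rest of the circuit to track.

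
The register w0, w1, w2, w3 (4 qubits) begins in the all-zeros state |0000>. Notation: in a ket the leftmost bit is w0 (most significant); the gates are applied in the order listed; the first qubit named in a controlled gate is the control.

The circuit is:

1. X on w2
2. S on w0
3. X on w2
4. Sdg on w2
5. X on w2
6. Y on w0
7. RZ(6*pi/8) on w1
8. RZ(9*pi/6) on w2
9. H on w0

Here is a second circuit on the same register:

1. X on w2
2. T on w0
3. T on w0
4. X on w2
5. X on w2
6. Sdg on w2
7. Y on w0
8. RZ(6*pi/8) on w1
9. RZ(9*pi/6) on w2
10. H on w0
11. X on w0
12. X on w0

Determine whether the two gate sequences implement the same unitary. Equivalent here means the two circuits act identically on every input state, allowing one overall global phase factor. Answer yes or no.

No: there is an input state on which the two circuits produce genuinely different outputs (not merely differing by a phase).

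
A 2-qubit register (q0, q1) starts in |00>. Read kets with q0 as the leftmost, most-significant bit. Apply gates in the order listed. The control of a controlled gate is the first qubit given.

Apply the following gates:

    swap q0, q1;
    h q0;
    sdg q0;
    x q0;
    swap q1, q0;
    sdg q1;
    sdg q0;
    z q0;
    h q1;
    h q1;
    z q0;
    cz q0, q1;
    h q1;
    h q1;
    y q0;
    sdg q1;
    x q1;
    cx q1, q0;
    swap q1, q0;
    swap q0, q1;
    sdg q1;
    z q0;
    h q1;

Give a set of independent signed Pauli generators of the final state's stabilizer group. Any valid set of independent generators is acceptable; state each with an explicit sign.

The stabilizer group can be generated by -XZ, -ZX, among other valid generating sets. Key observation: the block from step 8 through step 11 cancels to the identity and can be dropped.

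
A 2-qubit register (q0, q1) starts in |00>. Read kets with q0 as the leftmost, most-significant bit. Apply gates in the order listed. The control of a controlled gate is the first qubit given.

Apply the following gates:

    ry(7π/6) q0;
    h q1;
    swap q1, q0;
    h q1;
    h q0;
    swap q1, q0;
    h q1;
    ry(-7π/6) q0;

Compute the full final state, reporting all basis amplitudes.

The final amplitudes are -sqrt(3)/4 - 1/4 on |00>, -sqrt(3)/4 - 1/4 on |01>, 1/4 - sqrt(3)/4 on |10>, 1/4 - sqrt(3)/4 on |11>.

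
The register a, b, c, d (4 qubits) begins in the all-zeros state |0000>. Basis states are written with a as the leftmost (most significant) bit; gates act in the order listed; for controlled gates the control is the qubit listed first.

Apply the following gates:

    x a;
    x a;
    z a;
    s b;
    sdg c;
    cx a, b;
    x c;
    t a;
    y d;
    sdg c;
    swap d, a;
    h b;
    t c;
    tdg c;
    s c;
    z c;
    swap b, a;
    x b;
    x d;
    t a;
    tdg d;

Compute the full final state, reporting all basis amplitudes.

The final amplitudes are -sqrt(2)*exp(I*pi/4)/2 on |0011>, -sqrt(2)*I/2 on |1011>, and 0 on every other basis state. Key observation: gates 1-2 undo each other exactly, leaving only the rest of the circuit to track.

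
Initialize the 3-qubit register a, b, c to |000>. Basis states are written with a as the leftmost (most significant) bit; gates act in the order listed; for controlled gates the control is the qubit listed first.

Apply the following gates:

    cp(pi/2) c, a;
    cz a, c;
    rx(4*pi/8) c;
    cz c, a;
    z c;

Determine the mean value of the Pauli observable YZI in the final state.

The observable YZI averages to 0.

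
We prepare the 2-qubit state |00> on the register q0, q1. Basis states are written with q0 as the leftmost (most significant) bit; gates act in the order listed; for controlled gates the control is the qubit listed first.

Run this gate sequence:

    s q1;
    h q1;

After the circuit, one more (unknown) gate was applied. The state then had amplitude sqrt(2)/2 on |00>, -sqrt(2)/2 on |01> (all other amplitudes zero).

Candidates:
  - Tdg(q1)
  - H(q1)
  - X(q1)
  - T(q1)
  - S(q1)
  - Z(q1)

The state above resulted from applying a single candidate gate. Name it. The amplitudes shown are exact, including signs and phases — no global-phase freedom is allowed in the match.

It was Z(q1) that produced the state shown.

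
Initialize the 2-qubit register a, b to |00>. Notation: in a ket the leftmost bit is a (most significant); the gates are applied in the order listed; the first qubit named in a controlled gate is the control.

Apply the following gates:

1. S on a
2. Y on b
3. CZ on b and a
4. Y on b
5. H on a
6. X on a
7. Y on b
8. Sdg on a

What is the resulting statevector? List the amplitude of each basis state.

The final amplitudes are 0 on |00>, sqrt(2)*I/2 on |01>, 0 on |10>, sqrt(2)/2 on |11>.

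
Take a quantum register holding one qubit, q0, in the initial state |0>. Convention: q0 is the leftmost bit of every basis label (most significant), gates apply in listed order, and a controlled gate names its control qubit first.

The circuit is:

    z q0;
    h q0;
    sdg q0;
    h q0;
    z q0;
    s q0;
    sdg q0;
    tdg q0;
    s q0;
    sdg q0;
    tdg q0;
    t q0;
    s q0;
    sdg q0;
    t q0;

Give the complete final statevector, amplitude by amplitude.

After the circuit, the state carries amplitude 1/2 - I/2 on |0>, -1/2 - I/2 on |1>. Key observation: steps 8-15 multiply out to the identity, so the circuit reduces to the remaining gates.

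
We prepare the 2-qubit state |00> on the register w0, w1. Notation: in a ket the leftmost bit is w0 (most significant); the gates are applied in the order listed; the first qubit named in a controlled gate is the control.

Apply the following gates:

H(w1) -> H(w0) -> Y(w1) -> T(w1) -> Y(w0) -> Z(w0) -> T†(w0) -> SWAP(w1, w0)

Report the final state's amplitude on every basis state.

The resulting statevector has amplitude -1/2 on |00>, exp(3*I*pi/4)/2 on |01>, exp(I*pi/4)/2 on |10>, 1/2 on |11>.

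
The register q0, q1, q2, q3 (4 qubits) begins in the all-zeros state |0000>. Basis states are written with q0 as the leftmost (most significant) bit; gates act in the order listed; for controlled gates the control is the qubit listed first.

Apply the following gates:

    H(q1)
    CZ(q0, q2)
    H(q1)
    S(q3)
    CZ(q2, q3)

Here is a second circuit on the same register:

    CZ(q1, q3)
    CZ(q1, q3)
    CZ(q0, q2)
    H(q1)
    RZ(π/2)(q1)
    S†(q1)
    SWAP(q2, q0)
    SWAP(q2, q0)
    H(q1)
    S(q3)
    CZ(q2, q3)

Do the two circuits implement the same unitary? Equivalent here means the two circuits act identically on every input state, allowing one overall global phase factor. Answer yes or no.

Yes, they are equivalent — the unitaries differ by at most a global phase.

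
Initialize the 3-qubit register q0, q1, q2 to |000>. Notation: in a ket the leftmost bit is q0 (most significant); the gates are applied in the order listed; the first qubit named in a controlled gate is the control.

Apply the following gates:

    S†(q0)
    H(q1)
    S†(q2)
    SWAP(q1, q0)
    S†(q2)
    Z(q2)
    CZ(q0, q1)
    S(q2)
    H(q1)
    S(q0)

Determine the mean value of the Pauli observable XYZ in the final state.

The expectation value of XYZ is 0.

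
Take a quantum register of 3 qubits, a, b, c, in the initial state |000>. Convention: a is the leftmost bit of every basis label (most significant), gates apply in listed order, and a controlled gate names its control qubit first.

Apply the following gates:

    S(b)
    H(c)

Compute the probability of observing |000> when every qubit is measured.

Outcome |000> occurs with probability 1/2.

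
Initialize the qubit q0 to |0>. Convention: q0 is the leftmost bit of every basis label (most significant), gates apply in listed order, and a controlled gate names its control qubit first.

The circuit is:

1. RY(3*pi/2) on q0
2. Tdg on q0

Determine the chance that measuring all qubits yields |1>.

A full measurement returns |1> with probability 1/2.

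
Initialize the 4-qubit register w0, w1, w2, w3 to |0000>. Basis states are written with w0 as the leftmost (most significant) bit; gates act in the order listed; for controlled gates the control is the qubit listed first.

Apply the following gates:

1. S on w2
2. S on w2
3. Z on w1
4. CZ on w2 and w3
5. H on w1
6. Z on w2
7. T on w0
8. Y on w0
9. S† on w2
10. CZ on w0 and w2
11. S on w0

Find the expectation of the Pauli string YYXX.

The observable YYXX averages to 0.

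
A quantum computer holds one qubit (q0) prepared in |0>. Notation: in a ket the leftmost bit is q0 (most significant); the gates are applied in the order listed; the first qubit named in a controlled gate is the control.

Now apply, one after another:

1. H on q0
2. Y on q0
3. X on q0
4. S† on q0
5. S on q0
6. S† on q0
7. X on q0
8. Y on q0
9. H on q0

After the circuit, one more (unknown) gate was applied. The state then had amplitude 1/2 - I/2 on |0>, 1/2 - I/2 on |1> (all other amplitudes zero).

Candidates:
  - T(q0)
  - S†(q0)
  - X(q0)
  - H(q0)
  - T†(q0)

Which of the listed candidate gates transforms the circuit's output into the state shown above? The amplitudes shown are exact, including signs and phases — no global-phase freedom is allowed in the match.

The unique candidate consistent with the amplitudes is S†(q0).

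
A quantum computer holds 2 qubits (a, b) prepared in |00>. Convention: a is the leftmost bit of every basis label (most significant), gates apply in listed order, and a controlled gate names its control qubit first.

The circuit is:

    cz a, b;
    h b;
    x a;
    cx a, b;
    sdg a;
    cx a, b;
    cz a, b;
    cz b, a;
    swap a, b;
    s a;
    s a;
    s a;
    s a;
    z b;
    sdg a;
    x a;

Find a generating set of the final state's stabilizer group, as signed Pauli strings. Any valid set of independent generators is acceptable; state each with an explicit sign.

One valid set of independent stabilizer generators is +YI, -IZ (any independent generating set of the same group is equally correct). Key observation: steps 10-13 multiply out to the identity, so the circuit reduces to the remaining gates.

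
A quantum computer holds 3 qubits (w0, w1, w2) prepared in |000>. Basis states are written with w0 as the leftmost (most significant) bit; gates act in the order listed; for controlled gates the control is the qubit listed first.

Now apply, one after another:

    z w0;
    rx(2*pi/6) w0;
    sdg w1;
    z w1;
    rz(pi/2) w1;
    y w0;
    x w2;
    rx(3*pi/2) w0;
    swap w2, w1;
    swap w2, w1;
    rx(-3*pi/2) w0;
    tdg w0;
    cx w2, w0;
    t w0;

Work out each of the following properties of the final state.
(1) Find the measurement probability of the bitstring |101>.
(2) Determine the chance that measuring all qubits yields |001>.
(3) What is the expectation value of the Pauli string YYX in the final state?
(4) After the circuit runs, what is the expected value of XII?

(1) A full measurement returns |101> with probability 1/4. Key observation: steps 8-11 multiply out to the identity, so the circuit reduces to the remaining gates.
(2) The probability of measuring |001> is 3/4.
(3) In the final state, YYX has expectation 0.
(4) The observable XII averages to -sqrt(3)/2.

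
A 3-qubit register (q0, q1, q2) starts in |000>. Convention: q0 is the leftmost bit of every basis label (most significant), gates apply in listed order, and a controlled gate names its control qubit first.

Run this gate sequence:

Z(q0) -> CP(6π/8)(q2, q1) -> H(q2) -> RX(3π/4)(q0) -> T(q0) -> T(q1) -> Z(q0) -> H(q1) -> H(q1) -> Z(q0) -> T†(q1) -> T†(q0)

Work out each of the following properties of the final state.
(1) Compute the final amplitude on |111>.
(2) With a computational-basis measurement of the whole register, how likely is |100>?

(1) The final state's coefficient on |111> equals 0. Key observation: the block from step 5 through step 12 cancels to the identity and can be dropped.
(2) A full measurement returns |100> with probability sqrt(2)/8 + 1/4.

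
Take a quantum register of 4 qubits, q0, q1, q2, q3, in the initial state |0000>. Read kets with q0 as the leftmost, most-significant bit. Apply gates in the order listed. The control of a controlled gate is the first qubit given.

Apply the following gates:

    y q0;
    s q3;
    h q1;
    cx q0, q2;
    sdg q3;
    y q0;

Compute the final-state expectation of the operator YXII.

The observable YXII averages to 0.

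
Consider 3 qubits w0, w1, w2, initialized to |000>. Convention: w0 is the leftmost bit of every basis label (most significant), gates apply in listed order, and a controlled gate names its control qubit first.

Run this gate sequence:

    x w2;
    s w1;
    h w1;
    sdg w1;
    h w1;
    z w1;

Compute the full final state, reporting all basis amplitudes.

After the circuit, the state carries amplitude 1/2 - I/2 on |001>, -1/2 - I/2 on |011>, and 0 on every other basis state.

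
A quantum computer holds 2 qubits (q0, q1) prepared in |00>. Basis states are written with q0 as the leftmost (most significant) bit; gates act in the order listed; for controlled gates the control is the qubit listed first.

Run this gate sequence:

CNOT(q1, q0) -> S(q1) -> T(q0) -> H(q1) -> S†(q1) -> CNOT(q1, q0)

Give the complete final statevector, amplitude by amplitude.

The final amplitudes are sqrt(2)/2 on |00>, 0 on |01>, 0 on |10>, -sqrt(2)*I/2 on |11>.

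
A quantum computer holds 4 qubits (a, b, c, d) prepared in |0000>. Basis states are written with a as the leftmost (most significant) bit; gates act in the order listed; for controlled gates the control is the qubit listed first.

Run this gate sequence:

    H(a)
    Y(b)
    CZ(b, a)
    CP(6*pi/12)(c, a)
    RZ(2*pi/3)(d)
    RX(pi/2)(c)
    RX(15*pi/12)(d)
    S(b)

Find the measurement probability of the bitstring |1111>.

A full measurement returns |1111> with probability sqrt(2)/16 + 1/8.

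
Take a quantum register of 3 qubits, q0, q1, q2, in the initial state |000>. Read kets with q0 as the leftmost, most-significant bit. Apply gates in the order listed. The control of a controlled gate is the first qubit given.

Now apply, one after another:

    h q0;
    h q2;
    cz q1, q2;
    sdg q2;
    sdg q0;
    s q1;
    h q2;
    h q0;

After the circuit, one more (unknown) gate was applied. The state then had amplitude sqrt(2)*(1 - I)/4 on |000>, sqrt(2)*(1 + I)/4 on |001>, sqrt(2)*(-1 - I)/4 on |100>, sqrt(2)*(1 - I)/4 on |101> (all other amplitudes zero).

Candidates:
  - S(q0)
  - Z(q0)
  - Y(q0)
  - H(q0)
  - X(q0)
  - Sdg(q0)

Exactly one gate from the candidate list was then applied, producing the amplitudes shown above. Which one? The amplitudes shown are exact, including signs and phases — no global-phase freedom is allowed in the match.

The unique candidate consistent with the amplitudes is H(q0).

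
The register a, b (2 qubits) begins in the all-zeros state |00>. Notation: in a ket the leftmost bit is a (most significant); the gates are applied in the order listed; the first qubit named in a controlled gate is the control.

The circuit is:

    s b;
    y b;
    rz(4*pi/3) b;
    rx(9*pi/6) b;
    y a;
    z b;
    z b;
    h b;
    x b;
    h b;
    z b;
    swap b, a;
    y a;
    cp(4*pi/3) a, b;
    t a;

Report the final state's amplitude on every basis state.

The resulting statevector has amplitude 0 on |00>, sqrt(2)*exp(I*pi/6)/2 on |01>, 0 on |10>, -sqrt(2)*exp(I*pi/4)/2 on |11>. Key observation: the block from step 8 through step 11 cancels to the identity and can be dropped.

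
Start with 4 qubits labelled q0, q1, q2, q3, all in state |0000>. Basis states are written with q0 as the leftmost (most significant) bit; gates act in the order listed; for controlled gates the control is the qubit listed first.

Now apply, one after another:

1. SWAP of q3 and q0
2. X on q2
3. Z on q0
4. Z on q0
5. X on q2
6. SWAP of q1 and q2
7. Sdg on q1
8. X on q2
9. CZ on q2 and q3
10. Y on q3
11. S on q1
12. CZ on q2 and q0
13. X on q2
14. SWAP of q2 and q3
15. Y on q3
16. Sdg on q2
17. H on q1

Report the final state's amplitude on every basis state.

The final amplitudes are sqrt(2)*I/2 on |0011>, sqrt(2)*I/2 on |0111>, and 0 on every other basis state. Key observation: the block from step 2 through step 5 cancels to the identity and can be dropped.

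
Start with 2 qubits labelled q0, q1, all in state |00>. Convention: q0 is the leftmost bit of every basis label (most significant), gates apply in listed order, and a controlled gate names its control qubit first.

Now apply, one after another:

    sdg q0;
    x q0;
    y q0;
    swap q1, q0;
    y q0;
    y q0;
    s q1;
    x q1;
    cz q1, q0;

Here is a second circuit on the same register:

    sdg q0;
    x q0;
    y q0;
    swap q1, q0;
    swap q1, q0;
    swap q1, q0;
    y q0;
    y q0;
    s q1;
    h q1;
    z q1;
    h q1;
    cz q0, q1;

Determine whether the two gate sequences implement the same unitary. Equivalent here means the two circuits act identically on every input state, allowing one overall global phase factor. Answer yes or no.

Yes — the two circuits implement the same unitary up to a global phase.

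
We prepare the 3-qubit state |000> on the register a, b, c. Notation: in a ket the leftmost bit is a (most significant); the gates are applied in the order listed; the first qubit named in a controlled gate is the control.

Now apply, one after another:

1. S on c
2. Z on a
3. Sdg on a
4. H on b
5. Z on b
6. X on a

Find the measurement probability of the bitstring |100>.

A full measurement returns |100> with probability 1/2.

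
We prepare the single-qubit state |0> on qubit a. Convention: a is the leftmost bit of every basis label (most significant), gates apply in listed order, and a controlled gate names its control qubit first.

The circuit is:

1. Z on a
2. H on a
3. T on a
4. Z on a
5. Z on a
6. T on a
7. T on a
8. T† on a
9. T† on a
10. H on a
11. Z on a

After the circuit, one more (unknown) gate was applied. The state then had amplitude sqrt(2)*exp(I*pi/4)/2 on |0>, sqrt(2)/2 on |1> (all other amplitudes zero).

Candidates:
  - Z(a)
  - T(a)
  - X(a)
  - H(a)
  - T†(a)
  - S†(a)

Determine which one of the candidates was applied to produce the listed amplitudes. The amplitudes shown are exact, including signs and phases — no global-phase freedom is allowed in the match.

It was H(a) that produced the state shown.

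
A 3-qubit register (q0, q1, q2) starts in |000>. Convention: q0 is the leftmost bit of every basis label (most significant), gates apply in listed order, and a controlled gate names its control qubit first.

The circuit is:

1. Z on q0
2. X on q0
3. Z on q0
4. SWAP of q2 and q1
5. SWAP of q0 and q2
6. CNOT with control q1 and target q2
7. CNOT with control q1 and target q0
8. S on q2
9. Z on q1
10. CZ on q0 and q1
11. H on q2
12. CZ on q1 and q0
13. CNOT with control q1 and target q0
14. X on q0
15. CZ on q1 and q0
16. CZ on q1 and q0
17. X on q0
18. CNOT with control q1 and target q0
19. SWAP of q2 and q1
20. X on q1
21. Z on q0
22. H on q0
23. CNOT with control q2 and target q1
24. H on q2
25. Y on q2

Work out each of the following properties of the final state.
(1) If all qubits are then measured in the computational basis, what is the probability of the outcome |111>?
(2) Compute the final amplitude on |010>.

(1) Outcome |111> occurs with probability 1/8. Key observation: steps 13-18 multiply out to the identity, so the circuit reduces to the remaining gates.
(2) |010> carries amplitude -sqrt(2)/4 in the final state.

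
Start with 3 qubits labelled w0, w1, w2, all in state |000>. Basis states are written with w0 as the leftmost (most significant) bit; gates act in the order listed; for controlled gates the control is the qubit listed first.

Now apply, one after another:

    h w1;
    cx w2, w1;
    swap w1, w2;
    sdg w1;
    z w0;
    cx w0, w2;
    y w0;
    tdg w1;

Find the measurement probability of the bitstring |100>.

Outcome |100> occurs with probability 1/2.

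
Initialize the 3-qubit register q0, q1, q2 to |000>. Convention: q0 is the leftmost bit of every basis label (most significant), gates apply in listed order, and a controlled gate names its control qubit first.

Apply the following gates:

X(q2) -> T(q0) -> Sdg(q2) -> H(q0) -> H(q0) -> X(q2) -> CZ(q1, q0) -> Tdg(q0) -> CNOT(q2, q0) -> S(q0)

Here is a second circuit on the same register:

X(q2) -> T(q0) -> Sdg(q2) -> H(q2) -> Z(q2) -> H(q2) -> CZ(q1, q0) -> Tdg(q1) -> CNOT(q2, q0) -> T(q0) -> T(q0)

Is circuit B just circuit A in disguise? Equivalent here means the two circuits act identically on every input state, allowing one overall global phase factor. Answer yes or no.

No, they are not equivalent — no single phase factor reconciles the two unitaries.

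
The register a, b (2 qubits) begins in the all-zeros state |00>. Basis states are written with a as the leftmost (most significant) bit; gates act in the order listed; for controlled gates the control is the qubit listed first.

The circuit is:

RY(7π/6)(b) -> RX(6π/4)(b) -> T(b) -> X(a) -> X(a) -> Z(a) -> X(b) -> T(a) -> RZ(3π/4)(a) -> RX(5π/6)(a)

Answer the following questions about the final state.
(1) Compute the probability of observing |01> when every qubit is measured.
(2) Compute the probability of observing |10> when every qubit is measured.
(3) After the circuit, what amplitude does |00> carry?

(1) A full measurement returns |01> with probability 1/4 - sqrt(3)/8.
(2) The probability of measuring |10> is sqrt(3)/8 + 1/4.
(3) The final state's coefficient on |00> equals (-sqrt(6) + 2*sqrt(2) + sqrt(2)*I)*exp(3*I*pi/8)/8.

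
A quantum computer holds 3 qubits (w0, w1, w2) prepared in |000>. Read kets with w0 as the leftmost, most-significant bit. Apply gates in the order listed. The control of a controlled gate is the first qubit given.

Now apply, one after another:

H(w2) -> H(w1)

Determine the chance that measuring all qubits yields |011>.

A full measurement returns |011> with probability 1/4.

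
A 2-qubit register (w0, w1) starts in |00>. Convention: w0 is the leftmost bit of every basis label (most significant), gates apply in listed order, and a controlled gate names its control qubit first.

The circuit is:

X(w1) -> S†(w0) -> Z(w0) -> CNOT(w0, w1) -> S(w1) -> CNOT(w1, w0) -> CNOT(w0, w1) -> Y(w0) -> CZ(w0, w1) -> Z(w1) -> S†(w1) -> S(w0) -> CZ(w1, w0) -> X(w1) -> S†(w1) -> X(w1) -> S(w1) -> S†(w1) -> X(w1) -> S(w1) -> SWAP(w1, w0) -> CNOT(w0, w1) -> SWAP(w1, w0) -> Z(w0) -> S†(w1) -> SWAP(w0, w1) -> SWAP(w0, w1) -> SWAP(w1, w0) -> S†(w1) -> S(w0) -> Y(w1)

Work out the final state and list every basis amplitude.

The final amplitudes are 1 on |10>, and 0 on every other basis state. Key observation: gates 15-20 undo each other exactly, leaving only the rest of the circuit to track.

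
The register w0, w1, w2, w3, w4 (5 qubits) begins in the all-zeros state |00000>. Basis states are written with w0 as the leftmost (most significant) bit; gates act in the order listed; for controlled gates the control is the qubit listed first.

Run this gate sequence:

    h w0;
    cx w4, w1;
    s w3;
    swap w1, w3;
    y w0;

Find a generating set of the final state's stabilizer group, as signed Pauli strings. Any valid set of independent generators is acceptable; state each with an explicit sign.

The stabilizer group can be generated by -XIIII, +IZIII, +IIZII, +IIIZI, +IIIIZ, among other valid generating sets.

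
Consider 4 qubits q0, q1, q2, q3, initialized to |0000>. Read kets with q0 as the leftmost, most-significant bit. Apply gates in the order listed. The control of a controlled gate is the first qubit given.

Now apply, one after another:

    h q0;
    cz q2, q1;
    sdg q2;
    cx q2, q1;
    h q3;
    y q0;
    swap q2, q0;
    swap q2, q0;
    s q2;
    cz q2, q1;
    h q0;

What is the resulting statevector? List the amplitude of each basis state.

The resulting statevector has amplitude -sqrt(2)*I/2 on |1000>, -sqrt(2)*I/2 on |1001>, and 0 on every other basis state.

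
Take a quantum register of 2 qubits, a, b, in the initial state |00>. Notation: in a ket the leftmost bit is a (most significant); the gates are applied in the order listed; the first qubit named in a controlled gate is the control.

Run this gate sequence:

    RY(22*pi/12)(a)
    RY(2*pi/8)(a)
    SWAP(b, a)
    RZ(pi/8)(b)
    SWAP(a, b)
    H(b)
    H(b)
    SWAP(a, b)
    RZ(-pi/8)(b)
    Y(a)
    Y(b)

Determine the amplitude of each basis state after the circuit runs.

The final amplitudes are 0 on |00>, 0 on |01>, -sqrt(2*sqrt(2) + 4)/8 - sqrt(12 - 6*sqrt(2))/8 - sqrt(4 - 2*sqrt(2))/8 + sqrt(6*sqrt(2) + 12)/8 on |10>, -sqrt(4 - 2*sqrt(2))/8 + sqrt(12 - 6*sqrt(2))/8 + sqrt(2*sqrt(2) + 4)/8 + sqrt(6*sqrt(2) + 12)/8 on |11>. Key observation: steps 4-9 multiply out to the identity, so the circuit reduces to the remaining gates.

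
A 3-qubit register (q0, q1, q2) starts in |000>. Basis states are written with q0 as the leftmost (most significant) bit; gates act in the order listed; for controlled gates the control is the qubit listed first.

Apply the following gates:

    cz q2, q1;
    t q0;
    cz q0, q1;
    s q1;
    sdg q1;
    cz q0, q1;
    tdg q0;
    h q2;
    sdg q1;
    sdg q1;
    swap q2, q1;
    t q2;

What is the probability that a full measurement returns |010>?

A full measurement returns |010> with probability 1/2. Key observation: steps 2-7 multiply out to the identity, so the circuit reduces to the remaining gates.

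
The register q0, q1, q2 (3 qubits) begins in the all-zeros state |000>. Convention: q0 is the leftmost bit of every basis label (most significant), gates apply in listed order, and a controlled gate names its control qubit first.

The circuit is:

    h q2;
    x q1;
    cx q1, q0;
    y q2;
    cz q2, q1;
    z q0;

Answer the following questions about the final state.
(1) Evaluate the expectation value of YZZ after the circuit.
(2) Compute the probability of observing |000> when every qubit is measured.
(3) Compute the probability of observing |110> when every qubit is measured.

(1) In the final state, YZZ has expectation 0.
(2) Outcome |000> occurs with probability 0.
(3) A full measurement returns |110> with probability 1/2.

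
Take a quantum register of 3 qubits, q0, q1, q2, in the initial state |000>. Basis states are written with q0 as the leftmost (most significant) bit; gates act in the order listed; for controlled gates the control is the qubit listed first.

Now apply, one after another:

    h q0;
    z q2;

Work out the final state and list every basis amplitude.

The resulting statevector has amplitude sqrt(2)/2 on |000>, sqrt(2)/2 on |100>, and 0 on every other basis state.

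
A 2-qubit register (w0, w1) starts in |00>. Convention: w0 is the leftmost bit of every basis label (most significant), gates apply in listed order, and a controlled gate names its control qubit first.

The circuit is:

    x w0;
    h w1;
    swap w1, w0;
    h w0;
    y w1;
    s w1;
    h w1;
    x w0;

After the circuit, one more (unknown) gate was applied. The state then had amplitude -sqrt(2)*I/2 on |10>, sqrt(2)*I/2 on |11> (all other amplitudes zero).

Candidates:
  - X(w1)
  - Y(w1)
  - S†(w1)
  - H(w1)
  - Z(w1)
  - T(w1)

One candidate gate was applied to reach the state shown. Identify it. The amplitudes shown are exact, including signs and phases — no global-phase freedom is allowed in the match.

The applied gate was Z(w1).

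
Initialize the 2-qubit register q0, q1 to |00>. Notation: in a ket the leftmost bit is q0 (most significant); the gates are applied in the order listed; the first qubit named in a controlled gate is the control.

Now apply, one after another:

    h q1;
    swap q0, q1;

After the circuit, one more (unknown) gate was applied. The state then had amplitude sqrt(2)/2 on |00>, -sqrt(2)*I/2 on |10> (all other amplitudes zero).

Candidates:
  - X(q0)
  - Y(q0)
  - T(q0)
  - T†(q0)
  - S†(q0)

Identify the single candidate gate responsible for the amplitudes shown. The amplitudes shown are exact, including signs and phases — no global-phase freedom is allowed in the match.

The unique candidate consistent with the amplitudes is S†(q0).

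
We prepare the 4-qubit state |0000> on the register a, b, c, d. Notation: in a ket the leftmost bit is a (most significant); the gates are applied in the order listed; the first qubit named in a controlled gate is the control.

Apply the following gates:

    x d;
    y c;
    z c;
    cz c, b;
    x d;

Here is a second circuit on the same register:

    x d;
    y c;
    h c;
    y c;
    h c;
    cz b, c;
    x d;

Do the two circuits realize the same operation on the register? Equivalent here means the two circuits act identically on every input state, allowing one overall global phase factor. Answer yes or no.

No: there is an input state on which the two circuits produce genuinely different outputs (not merely differing by a phase).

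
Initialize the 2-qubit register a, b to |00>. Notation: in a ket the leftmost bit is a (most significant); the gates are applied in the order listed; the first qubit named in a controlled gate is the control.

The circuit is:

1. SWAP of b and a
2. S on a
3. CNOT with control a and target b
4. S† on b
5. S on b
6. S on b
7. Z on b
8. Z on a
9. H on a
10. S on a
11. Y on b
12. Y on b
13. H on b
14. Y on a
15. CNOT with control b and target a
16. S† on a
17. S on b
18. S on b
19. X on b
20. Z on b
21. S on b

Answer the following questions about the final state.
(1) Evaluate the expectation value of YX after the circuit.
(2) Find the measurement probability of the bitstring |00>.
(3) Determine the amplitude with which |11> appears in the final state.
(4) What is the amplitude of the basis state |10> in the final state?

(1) The expectation value of YX is 0.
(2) A full measurement returns |00> with probability 1/4.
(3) The final state's coefficient on |11> equals -I/2.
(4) The final state's coefficient on |10> equals I/2.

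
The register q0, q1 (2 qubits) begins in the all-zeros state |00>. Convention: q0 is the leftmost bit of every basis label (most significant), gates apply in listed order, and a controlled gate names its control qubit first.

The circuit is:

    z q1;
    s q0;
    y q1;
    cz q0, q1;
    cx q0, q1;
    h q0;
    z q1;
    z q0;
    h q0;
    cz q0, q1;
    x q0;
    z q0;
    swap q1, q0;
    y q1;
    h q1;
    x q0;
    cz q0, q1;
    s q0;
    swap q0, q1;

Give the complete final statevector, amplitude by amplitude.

The final amplitudes are -sqrt(2)/2 on |00>, 0 on |01>, sqrt(2)/2 on |10>, 0 on |11>.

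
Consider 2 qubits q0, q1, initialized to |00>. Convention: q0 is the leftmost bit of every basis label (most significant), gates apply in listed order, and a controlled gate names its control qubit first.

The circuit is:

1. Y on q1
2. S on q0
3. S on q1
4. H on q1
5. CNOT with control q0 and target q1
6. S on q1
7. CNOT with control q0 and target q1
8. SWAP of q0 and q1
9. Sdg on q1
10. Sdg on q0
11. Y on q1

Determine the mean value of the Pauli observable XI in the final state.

The expectation value of XI is -1.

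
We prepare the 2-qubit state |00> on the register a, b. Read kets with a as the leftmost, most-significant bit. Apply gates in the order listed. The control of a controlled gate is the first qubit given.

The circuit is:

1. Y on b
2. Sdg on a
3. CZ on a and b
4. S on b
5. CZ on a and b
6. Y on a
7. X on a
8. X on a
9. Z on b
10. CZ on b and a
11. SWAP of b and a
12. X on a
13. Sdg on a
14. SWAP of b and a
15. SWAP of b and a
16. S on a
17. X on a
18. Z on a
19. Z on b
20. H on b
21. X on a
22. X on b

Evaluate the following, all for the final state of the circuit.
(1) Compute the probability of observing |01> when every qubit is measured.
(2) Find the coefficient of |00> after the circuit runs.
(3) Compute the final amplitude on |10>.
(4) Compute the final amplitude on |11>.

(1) Outcome |01> occurs with probability 1/2. Key observation: steps 12-17 multiply out to the identity, so the circuit reduces to the remaining gates.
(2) The amplitude on |00> is sqrt(2)*I/2.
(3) |10> carries amplitude 0 in the final state.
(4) The amplitude on |11> is 0.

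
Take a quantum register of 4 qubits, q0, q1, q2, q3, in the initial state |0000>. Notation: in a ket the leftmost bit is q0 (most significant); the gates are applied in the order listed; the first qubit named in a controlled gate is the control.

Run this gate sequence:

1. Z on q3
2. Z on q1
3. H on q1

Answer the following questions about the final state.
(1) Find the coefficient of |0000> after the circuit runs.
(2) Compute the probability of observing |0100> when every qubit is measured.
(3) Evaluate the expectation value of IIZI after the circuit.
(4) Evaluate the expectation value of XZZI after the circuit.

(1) |0000> carries amplitude sqrt(2)/2 in the final state.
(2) Outcome |0100> occurs with probability 1/2.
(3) The expectation value of IIZI is 1.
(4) The observable XZZI averages to 0.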